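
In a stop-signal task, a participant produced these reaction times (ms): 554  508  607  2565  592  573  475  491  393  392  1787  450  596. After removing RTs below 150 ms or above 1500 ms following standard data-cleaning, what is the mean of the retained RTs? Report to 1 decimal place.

Excluded: 1787, 2565
Retained (n=11): Σ = 5631
Mean = 5631/11 = 511.9091

511.9 ms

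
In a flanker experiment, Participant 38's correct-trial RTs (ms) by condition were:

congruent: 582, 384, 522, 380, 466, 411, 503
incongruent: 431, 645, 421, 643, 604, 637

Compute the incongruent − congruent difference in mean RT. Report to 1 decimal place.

M(congruent) = 3248/7 = 464.000
M(incongruent) = 3381/6 = 563.500
Difference = 563.500 − 464.000 = 99.500 ms

99.5 ms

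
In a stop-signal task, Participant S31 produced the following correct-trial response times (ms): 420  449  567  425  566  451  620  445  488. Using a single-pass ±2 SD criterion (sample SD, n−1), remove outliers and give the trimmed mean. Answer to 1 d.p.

492.3 ms

n = 9, ΣRT = 4431, M = 492.333
Σ(x−M)² = 42912.00; s = √(42912.00/8) = 73.239
Cutoffs: 492.333 ± 2·73.239 → [345.9, 638.8]
No RTs fall outside the cutoffs; all 9 retained. Mean = 4431/9 = 492.333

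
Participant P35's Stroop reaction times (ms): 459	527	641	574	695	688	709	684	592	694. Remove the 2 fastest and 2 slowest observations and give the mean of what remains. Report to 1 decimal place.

Sorted: 459, 527, 574, 592, 641, 684, 688, 694, 695, 709
Drop lowest 2 (459, 527) and highest 2 (695, 709)
Remaining (n=6): Σ = 3873, mean = 3873/6 = 645.500

645.5 ms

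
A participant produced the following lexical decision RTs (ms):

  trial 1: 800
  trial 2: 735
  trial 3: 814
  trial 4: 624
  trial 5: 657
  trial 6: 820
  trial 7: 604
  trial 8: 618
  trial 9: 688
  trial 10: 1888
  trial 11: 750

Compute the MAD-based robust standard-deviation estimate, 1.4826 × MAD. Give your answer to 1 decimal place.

Sorted: 604, 618, 624, 657, 688, 735, 750, 800, 814, 820, 1888 → median = 735
|x − 735| sorted: 0, 15, 47, 65, 78, 79, 85, 111, 117, 131, 1153 → MAD = 79
Robust SD ≈ 1.4826 × 79 = 117.125

117.1 ms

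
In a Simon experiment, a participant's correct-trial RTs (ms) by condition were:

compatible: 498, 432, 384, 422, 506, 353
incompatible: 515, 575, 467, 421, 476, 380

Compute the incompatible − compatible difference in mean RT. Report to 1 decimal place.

M(compatible) = 2595/6 = 432.500
M(incompatible) = 2834/6 = 472.333
Difference = 472.333 − 432.500 = 39.833 ms

39.8 ms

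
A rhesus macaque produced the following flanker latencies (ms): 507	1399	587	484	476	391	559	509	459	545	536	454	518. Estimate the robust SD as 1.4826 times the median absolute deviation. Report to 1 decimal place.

Sorted: 391, 454, 459, 476, 484, 507, 509, 518, 536, 545, 559, 587, 1399 → median = 509
|x − 509| sorted: 0, 2, 9, 25, 27, 33, 36, 50, 50, 55, 78, 118, 890 → MAD = 36
Robust SD ≈ 1.4826 × 36 = 53.374

53.4 ms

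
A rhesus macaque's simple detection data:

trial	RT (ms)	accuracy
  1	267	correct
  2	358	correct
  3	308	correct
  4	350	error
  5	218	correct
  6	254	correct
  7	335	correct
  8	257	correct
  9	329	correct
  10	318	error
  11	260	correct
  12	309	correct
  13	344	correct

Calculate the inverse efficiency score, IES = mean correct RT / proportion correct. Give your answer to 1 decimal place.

Correct trials (n=11): 267, 358, 308, 218, 254, 335, 257, 329, 260, 309, 344
Mean correct RT = 3239/11 = 294.4545 ms
Proportion correct = 11/13
IES = 294.4545 / (11/13) = 347.992 ms

348.0 ms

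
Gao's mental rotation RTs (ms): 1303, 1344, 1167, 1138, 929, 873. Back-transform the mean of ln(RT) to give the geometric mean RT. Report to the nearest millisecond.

1112 ms

ln(RT): 7.1724, 7.2034, 7.0622, 7.0370, 6.8341, 6.7719
Mean ln(RT) = 42.0811/6 = 7.01352
Geometric mean = exp(7.01352) = 1111.56 ms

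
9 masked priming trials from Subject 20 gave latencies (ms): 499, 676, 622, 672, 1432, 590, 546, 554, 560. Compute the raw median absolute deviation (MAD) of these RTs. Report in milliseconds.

Sorted: 499, 546, 554, 560, 590, 622, 672, 676, 1432 → median = 590
|x − 590|: 91, 86, 32, 82, 842, 0, 44, 36, 30
Sorted deviations: 0, 30, 32, 36, 44, 82, 86, 91, 842 → MAD = 44

44 ms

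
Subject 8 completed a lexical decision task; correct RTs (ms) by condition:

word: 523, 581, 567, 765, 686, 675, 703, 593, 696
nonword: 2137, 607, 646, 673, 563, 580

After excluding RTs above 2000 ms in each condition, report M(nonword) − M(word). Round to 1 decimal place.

nonword: exclude 2137
M(word) = 5789/9 = 643.222
M(nonword) = 3069/5 = 613.800
Difference = 613.800 − 643.222 = -29.422 ms

-29.4 ms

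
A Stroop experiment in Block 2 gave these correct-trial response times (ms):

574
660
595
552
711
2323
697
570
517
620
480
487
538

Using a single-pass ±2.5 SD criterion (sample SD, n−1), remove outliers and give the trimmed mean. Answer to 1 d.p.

583.4 ms

n = 13, ΣRT = 9324, M = 717.231
Σ(x−M)² = 2857606.31; s = √(2857606.31/12) = 487.990
Cutoffs: 717.231 ± 2.5·487.990 → [-502.7, 1937.2]
Outside: 2323 → excluded.
Retained (n=12): Σ = 7001, mean = 7001/12 = 583.417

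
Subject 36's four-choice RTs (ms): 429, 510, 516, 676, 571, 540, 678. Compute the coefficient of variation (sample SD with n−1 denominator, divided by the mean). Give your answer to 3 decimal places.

n = 7, Σ = 3920, M = 560.0000
Σ(x−M)² = 49498.000; s = √(49498.000/6) = 90.8277
CV = 90.8277 / 560.0000 = 0.16219

0.162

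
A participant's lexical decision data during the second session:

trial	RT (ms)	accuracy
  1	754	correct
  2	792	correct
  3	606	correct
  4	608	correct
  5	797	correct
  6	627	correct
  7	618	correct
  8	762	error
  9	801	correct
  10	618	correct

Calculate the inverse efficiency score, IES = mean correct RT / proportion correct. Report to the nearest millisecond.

Correct trials (n=9): 754, 792, 606, 608, 797, 627, 618, 801, 618
Mean correct RT = 6221/9 = 691.2222 ms
Proportion correct = 9/10
IES = 691.2222 / (9/10) = 768.025 ms

768 ms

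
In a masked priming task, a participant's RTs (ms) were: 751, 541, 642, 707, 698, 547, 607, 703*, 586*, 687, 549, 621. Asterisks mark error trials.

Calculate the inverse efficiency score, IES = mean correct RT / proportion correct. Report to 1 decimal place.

762.0 ms

Correct trials (n=10): 751, 541, 642, 707, 698, 547, 607, 687, 549, 621
Mean correct RT = 6350/10 = 635.0000 ms
Proportion correct = 10/12
IES = 635.0000 / (10/12) = 762.000 ms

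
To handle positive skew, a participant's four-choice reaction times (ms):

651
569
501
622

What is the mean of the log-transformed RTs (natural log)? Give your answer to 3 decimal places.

6.368

ln(RT): 6.4785, 6.3439, 6.2166, 6.4329
Σ ln(RT) = 25.4719
Mean = 25.4719/4 = 6.36798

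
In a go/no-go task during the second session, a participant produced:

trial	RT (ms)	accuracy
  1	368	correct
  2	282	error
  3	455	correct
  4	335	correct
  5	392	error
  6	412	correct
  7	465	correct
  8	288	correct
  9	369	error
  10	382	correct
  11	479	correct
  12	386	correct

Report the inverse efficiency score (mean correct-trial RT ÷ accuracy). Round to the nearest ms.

529 ms

Correct trials (n=9): 368, 455, 335, 412, 465, 288, 382, 479, 386
Mean correct RT = 3570/9 = 396.6667 ms
Proportion correct = 9/12
IES = 396.6667 / (9/12) = 528.889 ms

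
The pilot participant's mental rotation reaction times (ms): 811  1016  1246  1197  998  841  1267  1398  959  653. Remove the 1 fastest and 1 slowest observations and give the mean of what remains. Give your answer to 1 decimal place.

1041.9 ms

Sorted: 653, 811, 841, 959, 998, 1016, 1197, 1246, 1267, 1398
Drop lowest 1 (653) and highest 1 (1398)
Remaining (n=8): Σ = 8335, mean = 8335/8 = 1041.875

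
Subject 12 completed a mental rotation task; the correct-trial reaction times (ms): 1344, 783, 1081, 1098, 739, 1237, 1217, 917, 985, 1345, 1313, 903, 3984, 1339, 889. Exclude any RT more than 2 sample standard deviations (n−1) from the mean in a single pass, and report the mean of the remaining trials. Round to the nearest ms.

n = 15, ΣRT = 19174, M = 1278.267
Σ(x−M)² = 8456498.93; s = √(8456498.93/14) = 777.197
Cutoffs: 1278.267 ± 2·777.197 → [-276.1, 2832.7]
Outside: 3984 → excluded.
Retained (n=14): Σ = 15190, mean = 15190/14 = 1085.000

1085 ms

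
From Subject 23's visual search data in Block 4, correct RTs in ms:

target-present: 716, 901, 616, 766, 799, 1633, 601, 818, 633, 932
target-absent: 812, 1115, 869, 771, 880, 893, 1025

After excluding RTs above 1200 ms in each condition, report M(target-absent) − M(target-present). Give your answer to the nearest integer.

target-present: exclude 1633
M(target-present) = 6782/9 = 753.556
M(target-absent) = 6365/7 = 909.286
Difference = 909.286 − 753.556 = 155.730 ms

156 ms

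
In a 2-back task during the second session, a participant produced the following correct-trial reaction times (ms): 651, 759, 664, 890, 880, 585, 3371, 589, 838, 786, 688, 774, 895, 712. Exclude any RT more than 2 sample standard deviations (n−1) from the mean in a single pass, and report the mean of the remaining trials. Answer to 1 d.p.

n = 14, ΣRT = 13082, M = 934.429
Σ(x−M)² = 6536299.43; s = √(6536299.43/13) = 709.078
Cutoffs: 934.429 ± 2·709.078 → [-483.7, 2352.6]
Outside: 3371 → excluded.
Retained (n=13): Σ = 9711, mean = 9711/13 = 747.000

747.0 ms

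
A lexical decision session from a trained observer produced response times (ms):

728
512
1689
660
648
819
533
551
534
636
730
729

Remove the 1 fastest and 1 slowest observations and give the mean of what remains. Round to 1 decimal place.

656.8 ms

Sorted: 512, 533, 534, 551, 636, 648, 660, 728, 729, 730, 819, 1689
Drop lowest 1 (512) and highest 1 (1689)
Remaining (n=10): Σ = 6568, mean = 6568/10 = 656.800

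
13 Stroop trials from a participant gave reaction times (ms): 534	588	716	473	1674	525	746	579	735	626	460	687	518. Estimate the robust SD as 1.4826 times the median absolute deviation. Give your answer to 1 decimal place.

Sorted: 460, 473, 518, 525, 534, 579, 588, 626, 687, 716, 735, 746, 1674 → median = 588
|x − 588| sorted: 0, 9, 38, 54, 63, 70, 99, 115, 128, 128, 147, 158, 1086 → MAD = 99
Robust SD ≈ 1.4826 × 99 = 146.777

146.8 ms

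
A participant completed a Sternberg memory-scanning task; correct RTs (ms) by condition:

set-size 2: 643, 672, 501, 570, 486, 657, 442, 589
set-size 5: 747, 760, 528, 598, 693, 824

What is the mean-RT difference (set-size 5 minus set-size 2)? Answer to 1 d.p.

M(set-size 2) = 4560/8 = 570.000
M(set-size 5) = 4150/6 = 691.667
Difference = 691.667 − 570.000 = 121.667 ms

121.7 ms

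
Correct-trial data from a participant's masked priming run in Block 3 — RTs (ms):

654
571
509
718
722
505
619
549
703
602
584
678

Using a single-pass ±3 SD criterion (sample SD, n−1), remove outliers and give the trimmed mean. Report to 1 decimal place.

617.8 ms

n = 12, ΣRT = 7414, M = 617.833
Σ(x−M)² = 65969.67; s = √(65969.67/11) = 77.442
Cutoffs: 617.833 ± 3·77.442 → [385.5, 850.2]
No RTs fall outside the cutoffs; all 12 retained. Mean = 7414/12 = 617.833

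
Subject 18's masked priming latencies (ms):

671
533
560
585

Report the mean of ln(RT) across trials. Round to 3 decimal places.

ln(RT): 6.5088, 6.2785, 6.3279, 6.3716
Σ ln(RT) = 25.4868
Mean = 25.4868/4 = 6.37171

6.372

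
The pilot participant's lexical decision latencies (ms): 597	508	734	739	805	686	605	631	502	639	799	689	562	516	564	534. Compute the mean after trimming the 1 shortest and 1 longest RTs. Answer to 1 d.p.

Sorted: 502, 508, 516, 534, 562, 564, 597, 605, 631, 639, 686, 689, 734, 739, 799, 805
Drop lowest 1 (502) and highest 1 (805)
Remaining (n=14): Σ = 8803, mean = 8803/14 = 628.786

628.8 ms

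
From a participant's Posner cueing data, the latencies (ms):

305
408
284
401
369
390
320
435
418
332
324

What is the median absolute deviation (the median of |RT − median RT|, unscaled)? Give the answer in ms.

45 ms

Sorted: 284, 305, 320, 324, 332, 369, 390, 401, 408, 418, 435 → median = 369
|x − 369|: 64, 39, 85, 32, 0, 21, 49, 66, 49, 37, 45
Sorted deviations: 0, 21, 32, 37, 39, 45, 49, 49, 64, 66, 85 → MAD = 45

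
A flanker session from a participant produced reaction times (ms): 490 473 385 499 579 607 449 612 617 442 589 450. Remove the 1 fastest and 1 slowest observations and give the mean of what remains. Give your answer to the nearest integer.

Sorted: 385, 442, 449, 450, 473, 490, 499, 579, 589, 607, 612, 617
Drop lowest 1 (385) and highest 1 (617)
Remaining (n=10): Σ = 5190, mean = 5190/10 = 519.000

519 ms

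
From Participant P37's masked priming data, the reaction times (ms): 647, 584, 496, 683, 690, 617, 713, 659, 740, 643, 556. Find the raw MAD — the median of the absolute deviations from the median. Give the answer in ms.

43 ms

Sorted: 496, 556, 584, 617, 643, 647, 659, 683, 690, 713, 740 → median = 647
|x − 647|: 0, 63, 151, 36, 43, 30, 66, 12, 93, 4, 91
Sorted deviations: 0, 4, 12, 30, 36, 43, 63, 66, 91, 93, 151 → MAD = 43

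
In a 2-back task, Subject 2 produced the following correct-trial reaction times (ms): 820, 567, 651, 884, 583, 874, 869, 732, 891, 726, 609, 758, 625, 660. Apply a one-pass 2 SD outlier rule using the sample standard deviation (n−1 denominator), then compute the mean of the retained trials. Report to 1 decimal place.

n = 14, ΣRT = 10249, M = 732.071
Σ(x−M)² = 183522.93; s = √(183522.93/13) = 118.816
Cutoffs: 732.071 ± 2·118.816 → [494.4, 969.7]
No RTs fall outside the cutoffs; all 14 retained. Mean = 10249/14 = 732.071

732.1 ms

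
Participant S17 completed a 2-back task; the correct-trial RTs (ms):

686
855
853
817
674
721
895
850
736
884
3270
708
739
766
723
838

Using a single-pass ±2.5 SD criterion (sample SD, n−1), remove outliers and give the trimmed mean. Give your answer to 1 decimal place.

n = 16, ΣRT = 15015, M = 938.438
Σ(x−M)² = 5878887.94; s = √(5878887.94/15) = 626.040
Cutoffs: 938.438 ± 2.5·626.040 → [-626.7, 2503.5]
Outside: 3270 → excluded.
Retained (n=15): Σ = 11745, mean = 11745/15 = 783.000

783.0 ms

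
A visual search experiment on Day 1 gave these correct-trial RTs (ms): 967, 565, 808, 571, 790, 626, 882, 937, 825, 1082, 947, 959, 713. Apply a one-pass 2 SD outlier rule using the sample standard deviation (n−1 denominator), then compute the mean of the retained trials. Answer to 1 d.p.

820.9 ms

n = 13, ΣRT = 10672, M = 820.923
Σ(x−M)² = 320404.92; s = √(320404.92/12) = 163.403
Cutoffs: 820.923 ± 2·163.403 → [494.1, 1147.7]
No RTs fall outside the cutoffs; all 13 retained. Mean = 10672/13 = 820.923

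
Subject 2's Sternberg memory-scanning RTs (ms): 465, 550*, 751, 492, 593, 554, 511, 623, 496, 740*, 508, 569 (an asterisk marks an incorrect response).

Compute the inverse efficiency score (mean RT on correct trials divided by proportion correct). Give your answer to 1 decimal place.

Correct trials (n=10): 465, 751, 492, 593, 554, 511, 623, 496, 508, 569
Mean correct RT = 5562/10 = 556.2000 ms
Proportion correct = 10/12
IES = 556.2000 / (10/12) = 667.440 ms

667.4 ms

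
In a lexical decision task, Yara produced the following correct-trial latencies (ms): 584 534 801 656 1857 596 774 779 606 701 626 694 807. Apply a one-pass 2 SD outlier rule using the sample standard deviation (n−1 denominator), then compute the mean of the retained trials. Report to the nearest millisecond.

680 ms

n = 13, ΣRT = 10015, M = 770.385
Σ(x−M)² = 1375727.08; s = √(1375727.08/12) = 338.591
Cutoffs: 770.385 ± 2·338.591 → [93.2, 1447.6]
Outside: 1857 → excluded.
Retained (n=12): Σ = 8158, mean = 8158/12 = 679.833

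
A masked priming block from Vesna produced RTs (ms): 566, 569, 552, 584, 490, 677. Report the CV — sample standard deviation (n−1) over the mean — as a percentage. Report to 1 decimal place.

10.6%

n = 6, Σ = 3438, M = 573.0000
Σ(x−M)² = 18332.000; s = √(18332.000/5) = 60.5508
CV = 60.5508 / 573.0000 = 0.10567 = 10.567%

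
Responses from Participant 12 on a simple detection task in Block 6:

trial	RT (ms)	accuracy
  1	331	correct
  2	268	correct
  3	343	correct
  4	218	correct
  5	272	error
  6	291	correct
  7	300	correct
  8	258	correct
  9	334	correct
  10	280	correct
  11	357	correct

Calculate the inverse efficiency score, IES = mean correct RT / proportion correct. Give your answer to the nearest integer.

Correct trials (n=10): 331, 268, 343, 218, 291, 300, 258, 334, 280, 357
Mean correct RT = 2980/10 = 298.0000 ms
Proportion correct = 10/11
IES = 298.0000 / (10/11) = 327.800 ms

328 ms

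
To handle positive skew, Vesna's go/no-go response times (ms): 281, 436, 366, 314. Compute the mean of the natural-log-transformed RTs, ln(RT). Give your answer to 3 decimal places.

ln(RT): 5.6384, 6.0776, 5.9026, 5.7494
Σ ln(RT) = 23.3680
Mean = 23.3680/4 = 5.84201

5.842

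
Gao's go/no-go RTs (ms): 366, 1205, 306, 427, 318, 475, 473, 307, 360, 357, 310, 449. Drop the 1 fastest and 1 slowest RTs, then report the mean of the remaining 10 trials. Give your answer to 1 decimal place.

Sorted: 306, 307, 310, 318, 357, 360, 366, 427, 449, 473, 475, 1205
Drop lowest 1 (306) and highest 1 (1205)
Remaining (n=10): Σ = 3842, mean = 3842/10 = 384.200

384.2 ms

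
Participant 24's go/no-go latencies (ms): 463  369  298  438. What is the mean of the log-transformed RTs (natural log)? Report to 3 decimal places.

ln(RT): 6.1377, 5.9108, 5.6971, 6.0822
Σ ln(RT) = 23.8278
Mean = 23.8278/4 = 5.95696

5.957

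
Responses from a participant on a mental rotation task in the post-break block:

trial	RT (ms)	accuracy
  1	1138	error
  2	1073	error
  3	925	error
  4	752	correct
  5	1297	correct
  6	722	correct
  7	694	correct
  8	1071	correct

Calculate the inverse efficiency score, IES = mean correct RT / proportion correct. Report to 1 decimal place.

1451.5 ms

Correct trials (n=5): 752, 1297, 722, 694, 1071
Mean correct RT = 4536/5 = 907.2000 ms
Proportion correct = 5/8
IES = 907.2000 / (5/8) = 1451.520 ms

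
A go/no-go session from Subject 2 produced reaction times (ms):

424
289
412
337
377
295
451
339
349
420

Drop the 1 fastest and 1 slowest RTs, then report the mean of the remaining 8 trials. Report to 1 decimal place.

369.1 ms

Sorted: 289, 295, 337, 339, 349, 377, 412, 420, 424, 451
Drop lowest 1 (289) and highest 1 (451)
Remaining (n=8): Σ = 2953, mean = 2953/8 = 369.125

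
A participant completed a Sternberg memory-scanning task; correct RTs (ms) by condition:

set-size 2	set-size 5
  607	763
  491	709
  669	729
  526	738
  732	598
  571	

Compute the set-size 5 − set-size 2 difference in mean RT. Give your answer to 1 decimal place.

M(set-size 2) = 3596/6 = 599.333
M(set-size 5) = 3537/5 = 707.400
Difference = 707.400 − 599.333 = 108.067 ms

108.1 ms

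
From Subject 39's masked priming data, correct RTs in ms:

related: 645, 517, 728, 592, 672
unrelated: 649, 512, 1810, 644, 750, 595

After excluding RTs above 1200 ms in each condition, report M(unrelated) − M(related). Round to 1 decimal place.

-0.8 ms

unrelated: exclude 1810
M(related) = 3154/5 = 630.800
M(unrelated) = 3150/5 = 630.000
Difference = 630.000 − 630.800 = -0.800 ms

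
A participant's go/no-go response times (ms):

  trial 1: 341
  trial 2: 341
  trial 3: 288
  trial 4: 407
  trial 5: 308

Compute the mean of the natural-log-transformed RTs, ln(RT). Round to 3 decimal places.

5.813

ln(RT): 5.8319, 5.8319, 5.6630, 6.0088, 5.7301
Σ ln(RT) = 29.0656
Mean = 29.0656/5 = 5.81313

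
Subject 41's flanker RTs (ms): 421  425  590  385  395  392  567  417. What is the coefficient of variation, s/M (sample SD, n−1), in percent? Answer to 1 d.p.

18.1%

n = 8, Σ = 3592, M = 449.0000
Σ(x−M)² = 46450.000; s = √(46450.000/7) = 81.4599
CV = 81.4599 / 449.0000 = 0.18143 = 18.143%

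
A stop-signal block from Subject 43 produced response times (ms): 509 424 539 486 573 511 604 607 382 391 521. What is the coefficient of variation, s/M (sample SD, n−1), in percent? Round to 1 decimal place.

n = 11, Σ = 5547, M = 504.2727
Σ(x−M)² = 61334.182; s = √(61334.182/10) = 78.3161
CV = 78.3161 / 504.2727 = 0.15531 = 15.531%

15.5%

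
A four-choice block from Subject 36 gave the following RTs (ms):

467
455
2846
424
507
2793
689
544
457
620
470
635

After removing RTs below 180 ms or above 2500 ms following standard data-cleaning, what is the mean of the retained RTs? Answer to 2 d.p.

526.80 ms

Excluded: 2793, 2846
Retained (n=10): Σ = 5268
Mean = 5268/10 = 526.8000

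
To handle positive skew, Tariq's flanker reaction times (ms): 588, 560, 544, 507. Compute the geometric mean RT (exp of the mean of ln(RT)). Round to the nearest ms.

549 ms

ln(RT): 6.3767, 6.3279, 6.2989, 6.2285
Mean ln(RT) = 25.2321/4 = 6.30803
Geometric mean = exp(6.30803) = 548.96 ms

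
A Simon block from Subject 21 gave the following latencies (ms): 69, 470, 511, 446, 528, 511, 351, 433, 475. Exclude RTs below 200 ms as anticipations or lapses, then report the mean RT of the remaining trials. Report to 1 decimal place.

465.6 ms

Excluded: 69
Retained (n=8): Σ = 3725
Mean = 3725/8 = 465.6250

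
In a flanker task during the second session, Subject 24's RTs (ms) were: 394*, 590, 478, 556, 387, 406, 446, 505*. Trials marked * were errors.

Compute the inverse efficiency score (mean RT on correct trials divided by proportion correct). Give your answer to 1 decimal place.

Correct trials (n=6): 590, 478, 556, 387, 406, 446
Mean correct RT = 2863/6 = 477.1667 ms
Proportion correct = 6/8
IES = 477.1667 / (6/8) = 636.222 ms

636.2 ms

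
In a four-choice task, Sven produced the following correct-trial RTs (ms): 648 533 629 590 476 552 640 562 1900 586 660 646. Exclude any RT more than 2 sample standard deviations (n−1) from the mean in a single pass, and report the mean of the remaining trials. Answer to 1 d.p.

592.9 ms

n = 12, ΣRT = 8422, M = 701.833
Σ(x−M)² = 1599929.67; s = √(1599929.67/11) = 381.377
Cutoffs: 701.833 ± 2·381.377 → [-60.9, 1464.6]
Outside: 1900 → excluded.
Retained (n=11): Σ = 6522, mean = 6522/11 = 592.909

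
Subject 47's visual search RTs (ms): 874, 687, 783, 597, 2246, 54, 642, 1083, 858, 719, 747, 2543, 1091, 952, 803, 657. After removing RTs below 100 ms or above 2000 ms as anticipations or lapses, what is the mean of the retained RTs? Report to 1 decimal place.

807.2 ms

Excluded: 54, 2246, 2543
Retained (n=13): Σ = 10493
Mean = 10493/13 = 807.1538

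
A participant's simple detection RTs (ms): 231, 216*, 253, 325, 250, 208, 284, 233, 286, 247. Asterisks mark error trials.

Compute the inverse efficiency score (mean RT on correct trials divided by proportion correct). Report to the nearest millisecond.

Correct trials (n=9): 231, 253, 325, 250, 208, 284, 233, 286, 247
Mean correct RT = 2317/9 = 257.4444 ms
Proportion correct = 9/10
IES = 257.4444 / (9/10) = 286.049 ms

286 ms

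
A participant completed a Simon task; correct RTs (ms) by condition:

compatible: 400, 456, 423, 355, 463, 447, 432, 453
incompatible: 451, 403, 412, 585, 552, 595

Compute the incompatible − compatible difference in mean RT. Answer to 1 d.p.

M(compatible) = 3429/8 = 428.625
M(incompatible) = 2998/6 = 499.667
Difference = 499.667 − 428.625 = 71.042 ms

71.0 ms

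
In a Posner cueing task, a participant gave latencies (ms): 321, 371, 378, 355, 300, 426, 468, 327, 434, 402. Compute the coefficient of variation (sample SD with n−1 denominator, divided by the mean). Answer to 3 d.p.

n = 10, Σ = 3782, M = 378.2000
Σ(x−M)² = 26627.600; s = √(26627.600/9) = 54.3932
CV = 54.3932 / 378.2000 = 0.14382

0.144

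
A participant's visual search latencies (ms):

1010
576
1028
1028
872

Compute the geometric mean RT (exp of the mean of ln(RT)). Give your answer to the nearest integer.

ln(RT): 6.9177, 6.3561, 6.9354, 6.9354, 6.7708
Mean ln(RT) = 33.9153/5 = 6.78307
Geometric mean = exp(6.78307) = 882.77 ms

883 ms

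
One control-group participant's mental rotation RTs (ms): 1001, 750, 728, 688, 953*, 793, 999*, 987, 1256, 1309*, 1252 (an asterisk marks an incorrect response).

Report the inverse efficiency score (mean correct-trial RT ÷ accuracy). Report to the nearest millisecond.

Correct trials (n=8): 1001, 750, 728, 688, 793, 987, 1256, 1252
Mean correct RT = 7455/8 = 931.8750 ms
Proportion correct = 8/11
IES = 931.8750 / (8/11) = 1281.328 ms

1281 ms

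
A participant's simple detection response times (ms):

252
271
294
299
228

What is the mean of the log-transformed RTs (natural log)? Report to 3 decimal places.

ln(RT): 5.5294, 5.6021, 5.6836, 5.7004, 5.4293
Σ ln(RT) = 27.9449
Mean = 27.9449/5 = 5.58898

5.589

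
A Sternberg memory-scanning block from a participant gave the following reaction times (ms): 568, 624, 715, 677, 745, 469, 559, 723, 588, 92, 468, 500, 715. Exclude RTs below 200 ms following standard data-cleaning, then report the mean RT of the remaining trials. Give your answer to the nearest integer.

613 ms

Excluded: 92
Retained (n=12): Σ = 7351
Mean = 7351/12 = 612.5833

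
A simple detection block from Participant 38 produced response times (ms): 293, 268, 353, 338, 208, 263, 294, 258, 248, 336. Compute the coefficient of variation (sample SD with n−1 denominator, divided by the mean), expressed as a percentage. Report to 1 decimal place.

16.1%

n = 10, Σ = 2859, M = 285.9000
Σ(x−M)² = 18970.900; s = √(18970.900/9) = 45.9116
CV = 45.9116 / 285.9000 = 0.16059 = 16.059%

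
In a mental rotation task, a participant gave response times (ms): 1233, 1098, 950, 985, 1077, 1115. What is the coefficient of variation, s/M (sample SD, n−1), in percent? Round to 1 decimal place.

9.4%

n = 6, Σ = 6458, M = 1076.3333
Σ(x−M)² = 50811.333; s = √(50811.333/5) = 100.8081
CV = 100.8081 / 1076.3333 = 0.09366 = 9.366%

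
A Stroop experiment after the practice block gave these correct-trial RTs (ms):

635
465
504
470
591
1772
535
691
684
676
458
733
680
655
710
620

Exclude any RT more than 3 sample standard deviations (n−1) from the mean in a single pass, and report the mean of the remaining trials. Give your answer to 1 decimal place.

n = 16, ΣRT = 10879, M = 679.938
Σ(x−M)² = 1402106.94; s = √(1402106.94/15) = 305.735
Cutoffs: 679.938 ± 3·305.735 → [-237.3, 1597.1]
Outside: 1772 → excluded.
Retained (n=15): Σ = 9107, mean = 9107/15 = 607.133

607.1 ms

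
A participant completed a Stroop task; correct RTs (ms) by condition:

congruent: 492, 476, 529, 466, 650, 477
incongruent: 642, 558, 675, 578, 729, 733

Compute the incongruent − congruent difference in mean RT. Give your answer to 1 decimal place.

M(congruent) = 3090/6 = 515.000
M(incongruent) = 3915/6 = 652.500
Difference = 652.500 − 515.000 = 137.500 ms

137.5 ms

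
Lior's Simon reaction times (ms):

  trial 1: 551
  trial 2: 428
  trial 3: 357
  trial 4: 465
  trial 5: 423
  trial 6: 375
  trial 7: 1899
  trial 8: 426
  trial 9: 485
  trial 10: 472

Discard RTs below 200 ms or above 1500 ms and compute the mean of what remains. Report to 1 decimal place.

Excluded: 1899
Retained (n=9): Σ = 3982
Mean = 3982/9 = 442.4444

442.4 ms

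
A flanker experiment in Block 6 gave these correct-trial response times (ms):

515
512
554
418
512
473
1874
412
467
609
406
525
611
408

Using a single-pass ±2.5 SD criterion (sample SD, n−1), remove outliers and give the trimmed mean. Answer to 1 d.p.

n = 14, ΣRT = 8296, M = 592.571
Σ(x−M)² = 1829745.43; s = √(1829745.43/13) = 375.166
Cutoffs: 592.571 ± 2.5·375.166 → [-345.3, 1530.5]
Outside: 1874 → excluded.
Retained (n=13): Σ = 6422, mean = 6422/13 = 494.000

494.0 ms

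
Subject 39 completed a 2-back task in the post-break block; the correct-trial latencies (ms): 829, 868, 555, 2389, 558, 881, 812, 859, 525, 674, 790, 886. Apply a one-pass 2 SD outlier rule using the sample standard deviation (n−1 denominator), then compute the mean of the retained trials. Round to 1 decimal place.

748.8 ms

n = 12, ΣRT = 10626, M = 885.500
Σ(x−M)² = 2670435.00; s = √(2670435.00/11) = 492.714
Cutoffs: 885.500 ± 2·492.714 → [-99.9, 1870.9]
Outside: 2389 → excluded.
Retained (n=11): Σ = 8237, mean = 8237/11 = 748.818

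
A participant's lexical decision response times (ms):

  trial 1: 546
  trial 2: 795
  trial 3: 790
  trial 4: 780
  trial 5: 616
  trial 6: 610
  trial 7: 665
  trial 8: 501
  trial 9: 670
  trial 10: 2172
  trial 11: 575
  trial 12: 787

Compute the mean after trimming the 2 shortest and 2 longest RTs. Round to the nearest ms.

687 ms

Sorted: 501, 546, 575, 610, 616, 665, 670, 780, 787, 790, 795, 2172
Drop lowest 2 (501, 546) and highest 2 (795, 2172)
Remaining (n=8): Σ = 5493, mean = 5493/8 = 686.625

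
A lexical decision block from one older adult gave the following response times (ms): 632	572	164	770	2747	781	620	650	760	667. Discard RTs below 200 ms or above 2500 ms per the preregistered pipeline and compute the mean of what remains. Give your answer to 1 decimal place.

Excluded: 164, 2747
Retained (n=8): Σ = 5452
Mean = 5452/8 = 681.5000

681.5 ms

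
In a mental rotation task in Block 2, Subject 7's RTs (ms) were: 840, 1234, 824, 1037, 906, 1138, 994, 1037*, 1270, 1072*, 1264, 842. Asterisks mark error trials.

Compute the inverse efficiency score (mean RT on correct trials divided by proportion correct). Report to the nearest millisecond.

1242 ms

Correct trials (n=10): 840, 1234, 824, 1037, 906, 1138, 994, 1270, 1264, 842
Mean correct RT = 10349/10 = 1034.9000 ms
Proportion correct = 10/12
IES = 1034.9000 / (10/12) = 1241.880 ms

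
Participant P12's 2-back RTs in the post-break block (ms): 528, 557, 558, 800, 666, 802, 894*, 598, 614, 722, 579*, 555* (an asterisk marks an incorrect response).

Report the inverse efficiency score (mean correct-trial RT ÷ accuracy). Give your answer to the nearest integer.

866 ms

Correct trials (n=9): 528, 557, 558, 800, 666, 802, 598, 614, 722
Mean correct RT = 5845/9 = 649.4444 ms
Proportion correct = 9/12
IES = 649.4444 / (9/12) = 865.926 ms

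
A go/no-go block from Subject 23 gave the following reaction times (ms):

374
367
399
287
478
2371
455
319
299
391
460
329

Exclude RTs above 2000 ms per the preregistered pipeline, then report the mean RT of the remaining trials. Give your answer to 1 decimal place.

Excluded: 2371
Retained (n=11): Σ = 4158
Mean = 4158/11 = 378.0000

378.0 ms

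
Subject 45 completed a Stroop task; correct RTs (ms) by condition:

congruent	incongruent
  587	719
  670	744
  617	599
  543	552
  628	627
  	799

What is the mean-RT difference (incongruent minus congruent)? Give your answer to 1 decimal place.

64.3 ms

M(congruent) = 3045/5 = 609.000
M(incongruent) = 4040/6 = 673.333
Difference = 673.333 − 609.000 = 64.333 ms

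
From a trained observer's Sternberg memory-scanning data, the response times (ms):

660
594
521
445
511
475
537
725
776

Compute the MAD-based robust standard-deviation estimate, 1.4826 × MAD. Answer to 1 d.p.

91.9 ms

Sorted: 445, 475, 511, 521, 537, 594, 660, 725, 776 → median = 537
|x − 537| sorted: 0, 16, 26, 57, 62, 92, 123, 188, 239 → MAD = 62
Robust SD ≈ 1.4826 × 62 = 91.921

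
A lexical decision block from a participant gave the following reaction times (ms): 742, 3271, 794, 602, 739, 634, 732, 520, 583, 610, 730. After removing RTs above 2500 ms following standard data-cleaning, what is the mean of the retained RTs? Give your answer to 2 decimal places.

Excluded: 3271
Retained (n=10): Σ = 6686
Mean = 6686/10 = 668.6000

668.60 ms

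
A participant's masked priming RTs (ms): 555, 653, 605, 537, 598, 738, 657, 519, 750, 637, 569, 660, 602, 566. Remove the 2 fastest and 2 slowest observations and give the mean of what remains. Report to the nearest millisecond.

610 ms

Sorted: 519, 537, 555, 566, 569, 598, 602, 605, 637, 653, 657, 660, 738, 750
Drop lowest 2 (519, 537) and highest 2 (738, 750)
Remaining (n=10): Σ = 6102, mean = 6102/10 = 610.200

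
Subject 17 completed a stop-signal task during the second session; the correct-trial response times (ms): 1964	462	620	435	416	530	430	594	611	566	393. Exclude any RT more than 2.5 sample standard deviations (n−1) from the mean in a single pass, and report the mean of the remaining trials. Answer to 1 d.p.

n = 11, ΣRT = 7021, M = 638.273
Σ(x−M)² = 2002870.18; s = √(2002870.18/10) = 447.534
Cutoffs: 638.273 ± 2.5·447.534 → [-480.6, 1757.1]
Outside: 1964 → excluded.
Retained (n=10): Σ = 5057, mean = 5057/10 = 505.700

505.7 ms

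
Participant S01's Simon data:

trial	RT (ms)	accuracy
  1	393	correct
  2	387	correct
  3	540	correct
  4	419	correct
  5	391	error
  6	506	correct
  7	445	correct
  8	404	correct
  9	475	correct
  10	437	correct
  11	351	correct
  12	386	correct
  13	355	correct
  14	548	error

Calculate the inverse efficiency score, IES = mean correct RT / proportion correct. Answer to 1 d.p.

Correct trials (n=12): 393, 387, 540, 419, 506, 445, 404, 475, 437, 351, 386, 355
Mean correct RT = 5098/12 = 424.8333 ms
Proportion correct = 12/14
IES = 424.8333 / (12/14) = 495.639 ms

495.6 ms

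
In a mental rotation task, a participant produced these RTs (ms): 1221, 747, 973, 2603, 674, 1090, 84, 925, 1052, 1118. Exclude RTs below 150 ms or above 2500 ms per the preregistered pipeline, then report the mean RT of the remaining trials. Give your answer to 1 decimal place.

975.0 ms

Excluded: 84, 2603
Retained (n=8): Σ = 7800
Mean = 7800/8 = 975.0000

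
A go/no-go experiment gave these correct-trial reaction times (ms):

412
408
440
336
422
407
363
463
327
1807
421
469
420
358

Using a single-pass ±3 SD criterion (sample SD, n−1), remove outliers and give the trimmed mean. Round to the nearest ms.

n = 14, ΣRT = 7053, M = 503.786
Σ(x−M)² = 1853318.36; s = √(1853318.36/13) = 377.575
Cutoffs: 503.786 ± 3·377.575 → [-628.9, 1636.5]
Outside: 1807 → excluded.
Retained (n=13): Σ = 5246, mean = 5246/13 = 403.538

404 ms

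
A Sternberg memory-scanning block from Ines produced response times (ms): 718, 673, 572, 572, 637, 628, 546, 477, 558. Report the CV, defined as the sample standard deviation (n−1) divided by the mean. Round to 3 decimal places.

0.122

n = 9, Σ = 5381, M = 597.8889
Σ(x−M)² = 42742.889; s = √(42742.889/8) = 73.0949
CV = 73.0949 / 597.8889 = 0.12225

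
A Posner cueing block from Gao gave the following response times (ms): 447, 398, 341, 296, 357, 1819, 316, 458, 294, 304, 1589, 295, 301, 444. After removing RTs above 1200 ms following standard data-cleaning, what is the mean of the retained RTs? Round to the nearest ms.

Excluded: 1589, 1819
Retained (n=12): Σ = 4251
Mean = 4251/12 = 354.2500

354 ms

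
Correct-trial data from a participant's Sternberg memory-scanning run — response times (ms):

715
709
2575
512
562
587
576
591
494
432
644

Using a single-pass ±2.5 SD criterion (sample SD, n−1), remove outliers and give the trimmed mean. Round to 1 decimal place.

582.2 ms

n = 11, ΣRT = 8397, M = 763.364
Σ(x−M)² = 3683576.55; s = √(3683576.55/10) = 606.925
Cutoffs: 763.364 ± 2.5·606.925 → [-753.9, 2280.7]
Outside: 2575 → excluded.
Retained (n=10): Σ = 5822, mean = 5822/10 = 582.200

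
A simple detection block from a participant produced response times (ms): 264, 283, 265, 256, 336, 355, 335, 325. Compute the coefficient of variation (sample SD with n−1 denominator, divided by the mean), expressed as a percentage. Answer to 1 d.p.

n = 8, Σ = 2419, M = 302.3750
Σ(x−M)² = 10871.875; s = √(10871.875/7) = 39.4097
CV = 39.4097 / 302.3750 = 0.13033 = 13.033%

13.0%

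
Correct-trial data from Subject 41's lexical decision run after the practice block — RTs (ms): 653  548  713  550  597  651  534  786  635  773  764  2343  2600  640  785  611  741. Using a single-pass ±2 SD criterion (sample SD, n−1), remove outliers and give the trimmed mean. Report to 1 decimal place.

665.4 ms

n = 17, ΣRT = 14924, M = 877.882
Σ(x−M)² = 5901553.76; s = √(5901553.76/16) = 607.328
Cutoffs: 877.882 ± 2·607.328 → [-336.8, 2092.5]
Outside: 2343, 2600 → excluded.
Retained (n=15): Σ = 9981, mean = 9981/15 = 665.400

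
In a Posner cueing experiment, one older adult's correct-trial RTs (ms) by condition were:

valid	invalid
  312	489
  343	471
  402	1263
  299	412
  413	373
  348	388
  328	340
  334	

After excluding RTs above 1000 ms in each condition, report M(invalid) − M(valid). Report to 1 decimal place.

invalid: exclude 1263
M(valid) = 2779/8 = 347.375
M(invalid) = 2473/6 = 412.167
Difference = 412.167 − 347.375 = 64.792 ms

64.8 ms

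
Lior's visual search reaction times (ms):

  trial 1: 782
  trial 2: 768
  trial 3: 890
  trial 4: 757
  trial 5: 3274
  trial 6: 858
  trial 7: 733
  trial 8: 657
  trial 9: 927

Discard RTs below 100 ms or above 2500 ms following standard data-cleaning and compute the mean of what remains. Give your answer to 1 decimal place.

Excluded: 3274
Retained (n=8): Σ = 6372
Mean = 6372/8 = 796.5000

796.5 ms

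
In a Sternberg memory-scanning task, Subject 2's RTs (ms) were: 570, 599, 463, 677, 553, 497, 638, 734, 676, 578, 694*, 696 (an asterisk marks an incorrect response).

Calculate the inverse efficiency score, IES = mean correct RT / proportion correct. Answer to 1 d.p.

662.6 ms

Correct trials (n=11): 570, 599, 463, 677, 553, 497, 638, 734, 676, 578, 696
Mean correct RT = 6681/11 = 607.3636 ms
Proportion correct = 11/12
IES = 607.3636 / (11/12) = 662.579 ms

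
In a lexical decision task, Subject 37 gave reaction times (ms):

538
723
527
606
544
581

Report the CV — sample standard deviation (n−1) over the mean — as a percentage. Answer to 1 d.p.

n = 6, Σ = 3519, M = 586.5000
Σ(x−M)² = 26741.500; s = √(26741.500/5) = 73.1321
CV = 73.1321 / 586.5000 = 0.12469 = 12.469%

12.5%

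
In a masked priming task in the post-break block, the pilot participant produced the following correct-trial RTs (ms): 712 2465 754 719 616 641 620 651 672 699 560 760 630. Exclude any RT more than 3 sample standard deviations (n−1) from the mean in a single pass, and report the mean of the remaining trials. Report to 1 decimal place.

n = 13, ΣRT = 10499, M = 807.615
Σ(x−M)² = 3016315.08; s = √(3016315.08/12) = 501.358
Cutoffs: 807.615 ± 3·501.358 → [-696.5, 2311.7]
Outside: 2465 → excluded.
Retained (n=12): Σ = 8034, mean = 8034/12 = 669.500

669.5 ms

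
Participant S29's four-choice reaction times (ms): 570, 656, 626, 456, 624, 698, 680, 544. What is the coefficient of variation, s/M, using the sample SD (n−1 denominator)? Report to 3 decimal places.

n = 8, Σ = 4854, M = 606.7500
Σ(x−M)² = 44799.500; s = √(44799.500/7) = 79.9996
CV = 79.9996 / 606.7500 = 0.13185

0.132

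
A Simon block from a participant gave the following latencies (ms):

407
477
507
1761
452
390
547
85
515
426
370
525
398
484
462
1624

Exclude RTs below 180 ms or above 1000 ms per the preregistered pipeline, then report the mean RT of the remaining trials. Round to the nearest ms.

458 ms

Excluded: 85, 1624, 1761
Retained (n=13): Σ = 5960
Mean = 5960/13 = 458.4615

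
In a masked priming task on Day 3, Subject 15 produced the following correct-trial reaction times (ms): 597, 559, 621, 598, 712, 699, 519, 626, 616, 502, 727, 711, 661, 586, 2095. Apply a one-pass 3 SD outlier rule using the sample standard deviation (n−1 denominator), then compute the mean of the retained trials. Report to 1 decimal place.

n = 15, ΣRT = 10829, M = 721.933
Σ(x−M)² = 2085952.93; s = √(2085952.93/14) = 386.001
Cutoffs: 721.933 ± 3·386.001 → [-436.1, 1879.9]
Outside: 2095 → excluded.
Retained (n=14): Σ = 8734, mean = 8734/14 = 623.857

623.9 ms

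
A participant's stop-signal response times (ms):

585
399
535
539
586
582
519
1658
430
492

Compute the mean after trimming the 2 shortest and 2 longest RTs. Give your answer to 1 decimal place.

542.0 ms

Sorted: 399, 430, 492, 519, 535, 539, 582, 585, 586, 1658
Drop lowest 2 (399, 430) and highest 2 (586, 1658)
Remaining (n=6): Σ = 3252, mean = 3252/6 = 542.000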